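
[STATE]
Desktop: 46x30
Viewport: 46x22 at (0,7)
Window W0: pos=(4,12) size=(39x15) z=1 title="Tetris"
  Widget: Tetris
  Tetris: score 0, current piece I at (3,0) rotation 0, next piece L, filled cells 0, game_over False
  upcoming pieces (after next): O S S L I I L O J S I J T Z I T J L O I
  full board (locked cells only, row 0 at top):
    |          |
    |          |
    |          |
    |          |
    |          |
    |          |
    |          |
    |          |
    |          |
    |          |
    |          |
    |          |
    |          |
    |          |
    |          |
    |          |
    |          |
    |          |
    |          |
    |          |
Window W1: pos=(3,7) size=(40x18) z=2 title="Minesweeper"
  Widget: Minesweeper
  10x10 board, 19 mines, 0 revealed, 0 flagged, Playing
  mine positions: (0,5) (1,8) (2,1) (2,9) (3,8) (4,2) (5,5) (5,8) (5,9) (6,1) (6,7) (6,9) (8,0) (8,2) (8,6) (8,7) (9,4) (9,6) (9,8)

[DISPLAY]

   ┏━━━━━━━━━━━━━━━━━━━━━━━━━━━━━━━━━━━━━━┓   
   ┃ Minesweeper                          ┃   
   ┠──────────────────────────────────────┨   
   ┃■■■■■■■■■■                            ┃   
   ┃■■■■■■■■■■                            ┃   
   ┃■■■■■■■■■■                            ┃   
   ┃■■■■■■■■■■                            ┃   
   ┃■■■■■■■■■■                            ┃   
   ┃■■■■■■■■■■                            ┃   
   ┃■■■■■■■■■■                            ┃   
   ┃■■■■■■■■■■                            ┃   
   ┃■■■■■■■■■■                            ┃   
   ┃■■■■■■■■■■                            ┃   
   ┃                                      ┃   
   ┃                                      ┃   
   ┃                                      ┃   
   ┃                                      ┃   
   ┗━━━━━━━━━━━━━━━━━━━━━━━━━━━━━━━━━━━━━━┛   
    ┃          │                          ┃   
    ┗━━━━━━━━━━━━━━━━━━━━━━━━━━━━━━━━━━━━━┛   
                                              
                                              


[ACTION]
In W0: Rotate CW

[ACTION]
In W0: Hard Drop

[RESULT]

   ┏━━━━━━━━━━━━━━━━━━━━━━━━━━━━━━━━━━━━━━┓   
   ┃ Minesweeper                          ┃   
   ┠──────────────────────────────────────┨   
   ┃■■■■■■■■■■                            ┃   
   ┃■■■■■■■■■■                            ┃   
   ┃■■■■■■■■■■                            ┃   
   ┃■■■■■■■■■■                            ┃   
   ┃■■■■■■■■■■                            ┃   
   ┃■■■■■■■■■■                            ┃   
   ┃■■■■■■■■■■                            ┃   
   ┃■■■■■■■■■■                            ┃   
   ┃■■■■■■■■■■                            ┃   
   ┃■■■■■■■■■■                            ┃   
   ┃                                      ┃   
   ┃                                      ┃   
   ┃                                      ┃   
   ┃                                      ┃   
   ┗━━━━━━━━━━━━━━━━━━━━━━━━━━━━━━━━━━━━━━┛   
    ┃   █      │                          ┃   
    ┗━━━━━━━━━━━━━━━━━━━━━━━━━━━━━━━━━━━━━┛   
                                              
                                              


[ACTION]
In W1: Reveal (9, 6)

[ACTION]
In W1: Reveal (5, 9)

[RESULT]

   ┏━━━━━━━━━━━━━━━━━━━━━━━━━━━━━━━━━━━━━━┓   
   ┃ Minesweeper                          ┃   
   ┠──────────────────────────────────────┨   
   ┃■■■■■✹■■■■                            ┃   
   ┃■■■■■■■■✹■                            ┃   
   ┃■✹■■■■■■■✹                            ┃   
   ┃■■■■■■■■✹■                            ┃   
   ┃■■✹■■■■■■■                            ┃   
   ┃■■■■■✹■■✹✹                            ┃   
   ┃■✹■■■■■✹■✹                            ┃   
   ┃■■■■■■■■■■                            ┃   
   ┃✹■✹■■■✹✹■■                            ┃   
   ┃■■■■✹■✹■✹■                            ┃   
   ┃                                      ┃   
   ┃                                      ┃   
   ┃                                      ┃   
   ┃                                      ┃   
   ┗━━━━━━━━━━━━━━━━━━━━━━━━━━━━━━━━━━━━━━┛   
    ┃   █      │                          ┃   
    ┗━━━━━━━━━━━━━━━━━━━━━━━━━━━━━━━━━━━━━┛   
                                              
                                              


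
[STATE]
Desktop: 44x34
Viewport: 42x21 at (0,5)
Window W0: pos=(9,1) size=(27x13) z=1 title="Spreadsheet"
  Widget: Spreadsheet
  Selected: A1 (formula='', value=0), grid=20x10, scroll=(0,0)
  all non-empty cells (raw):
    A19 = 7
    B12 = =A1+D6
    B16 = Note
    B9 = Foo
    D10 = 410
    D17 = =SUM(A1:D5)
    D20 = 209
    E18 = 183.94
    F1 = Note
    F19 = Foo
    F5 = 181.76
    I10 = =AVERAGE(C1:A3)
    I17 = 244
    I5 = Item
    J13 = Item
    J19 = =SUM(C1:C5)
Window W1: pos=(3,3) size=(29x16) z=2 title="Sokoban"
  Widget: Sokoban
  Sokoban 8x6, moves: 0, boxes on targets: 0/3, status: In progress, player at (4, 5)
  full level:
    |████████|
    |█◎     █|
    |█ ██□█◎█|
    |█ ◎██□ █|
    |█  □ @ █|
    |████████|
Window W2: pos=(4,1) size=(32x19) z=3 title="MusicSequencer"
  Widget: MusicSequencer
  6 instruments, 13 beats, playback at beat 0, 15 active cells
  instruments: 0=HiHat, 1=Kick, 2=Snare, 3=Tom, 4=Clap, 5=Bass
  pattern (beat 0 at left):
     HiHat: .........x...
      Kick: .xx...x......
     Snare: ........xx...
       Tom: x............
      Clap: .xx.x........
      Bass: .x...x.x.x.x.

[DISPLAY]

   ┠┃ HiHat·········█···           ┃      
   ┃┃  Kick·██···█······           ┃      
   ┃┃ Snare········██···           ┃      
   ┃┃   Tom█············           ┃      
   ┃┃  Clap·██·█········           ┃      
   ┃┃  Bass·█···█·█·█·█·           ┃      
   ┃┃                              ┃      
   ┃┃                              ┃      
   ┃┃                              ┃      
   ┃┃                              ┃      
   ┃┃                              ┃      
   ┃┃                              ┃      
   ┃┃                              ┃      
   ┗┃                              ┃      
    ┗━━━━━━━━━━━━━━━━━━━━━━━━━━━━━━┛      
                                          
                                          
                                          
                                          
                                          
                                          


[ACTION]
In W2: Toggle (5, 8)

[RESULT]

   ┠┃ HiHat·········█···           ┃      
   ┃┃  Kick·██···█······           ┃      
   ┃┃ Snare········██···           ┃      
   ┃┃   Tom█············           ┃      
   ┃┃  Clap·██·█········           ┃      
   ┃┃  Bass·█···█·███·█·           ┃      
   ┃┃                              ┃      
   ┃┃                              ┃      
   ┃┃                              ┃      
   ┃┃                              ┃      
   ┃┃                              ┃      
   ┃┃                              ┃      
   ┃┃                              ┃      
   ┗┃                              ┃      
    ┗━━━━━━━━━━━━━━━━━━━━━━━━━━━━━━┛      
                                          
                                          
                                          
                                          
                                          
                                          


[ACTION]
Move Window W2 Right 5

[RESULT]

   ┠─────┃ HiHat·········█···           ┃ 
   ┃█████┃  Kick·██···█······           ┃ 
   ┃█◎   ┃ Snare········██···           ┃ 
   ┃█ ██□┃   Tom█············           ┃ 
   ┃█ ◎██┃  Clap·██·█········           ┃ 
   ┃█  □ ┃  Bass·█···█·███·█·           ┃ 
   ┃█████┃                              ┃ 
   ┃Moves┃                              ┃ 
   ┃     ┃                              ┃ 
   ┃     ┃                              ┃ 
   ┃     ┃                              ┃ 
   ┃     ┃                              ┃ 
   ┃     ┃                              ┃ 
   ┗━━━━━┃                              ┃ 
         ┗━━━━━━━━━━━━━━━━━━━━━━━━━━━━━━┛ 
                                          
                                          
                                          
                                          
                                          
                                          


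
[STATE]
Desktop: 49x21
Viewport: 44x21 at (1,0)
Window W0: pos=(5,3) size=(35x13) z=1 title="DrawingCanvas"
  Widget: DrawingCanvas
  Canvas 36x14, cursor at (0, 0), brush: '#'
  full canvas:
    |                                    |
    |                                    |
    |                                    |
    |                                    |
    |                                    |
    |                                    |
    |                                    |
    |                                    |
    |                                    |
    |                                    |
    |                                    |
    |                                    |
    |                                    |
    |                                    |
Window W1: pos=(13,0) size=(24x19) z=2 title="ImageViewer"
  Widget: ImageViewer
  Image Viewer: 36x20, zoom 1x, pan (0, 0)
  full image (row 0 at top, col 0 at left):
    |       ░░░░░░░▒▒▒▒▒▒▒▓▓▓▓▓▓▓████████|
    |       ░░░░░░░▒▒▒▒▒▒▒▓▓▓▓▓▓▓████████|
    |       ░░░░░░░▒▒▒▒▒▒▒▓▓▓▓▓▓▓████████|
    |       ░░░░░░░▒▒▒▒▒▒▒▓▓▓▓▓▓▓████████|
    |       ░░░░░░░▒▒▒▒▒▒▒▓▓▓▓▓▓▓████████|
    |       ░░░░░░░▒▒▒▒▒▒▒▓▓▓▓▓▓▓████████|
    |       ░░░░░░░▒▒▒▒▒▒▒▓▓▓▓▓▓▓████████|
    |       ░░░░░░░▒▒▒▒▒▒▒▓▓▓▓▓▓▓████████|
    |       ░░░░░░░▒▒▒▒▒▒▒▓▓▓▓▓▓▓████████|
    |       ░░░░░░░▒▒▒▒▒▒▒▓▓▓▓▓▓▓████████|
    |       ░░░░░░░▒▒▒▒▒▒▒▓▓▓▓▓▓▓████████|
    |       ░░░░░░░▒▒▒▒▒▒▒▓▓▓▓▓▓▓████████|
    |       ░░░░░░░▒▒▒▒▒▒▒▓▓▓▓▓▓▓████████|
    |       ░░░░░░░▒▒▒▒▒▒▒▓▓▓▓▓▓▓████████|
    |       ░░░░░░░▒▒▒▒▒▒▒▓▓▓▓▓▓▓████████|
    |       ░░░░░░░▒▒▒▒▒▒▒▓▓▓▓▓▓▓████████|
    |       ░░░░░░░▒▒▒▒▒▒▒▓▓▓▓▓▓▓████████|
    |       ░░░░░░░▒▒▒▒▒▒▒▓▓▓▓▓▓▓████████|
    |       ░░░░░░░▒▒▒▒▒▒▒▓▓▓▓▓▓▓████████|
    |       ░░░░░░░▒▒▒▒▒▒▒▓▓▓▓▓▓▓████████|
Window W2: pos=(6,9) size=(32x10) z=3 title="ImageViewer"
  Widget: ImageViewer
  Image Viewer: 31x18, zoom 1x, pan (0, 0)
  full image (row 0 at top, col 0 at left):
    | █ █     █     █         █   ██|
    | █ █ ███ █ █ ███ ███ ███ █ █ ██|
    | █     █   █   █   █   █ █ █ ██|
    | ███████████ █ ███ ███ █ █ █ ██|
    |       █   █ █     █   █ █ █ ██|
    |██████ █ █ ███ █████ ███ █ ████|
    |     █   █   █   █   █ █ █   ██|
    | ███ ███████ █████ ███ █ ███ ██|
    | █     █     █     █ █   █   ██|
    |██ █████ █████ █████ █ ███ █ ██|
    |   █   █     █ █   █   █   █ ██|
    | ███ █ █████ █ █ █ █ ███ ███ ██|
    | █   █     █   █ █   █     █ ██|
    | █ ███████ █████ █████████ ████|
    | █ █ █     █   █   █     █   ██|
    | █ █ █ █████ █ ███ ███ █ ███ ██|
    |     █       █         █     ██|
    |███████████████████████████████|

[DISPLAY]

            ┏━━━━━━━━━━━━━━━━━━━━━━┓        
            ┃ ImageViewer          ┃        
            ┠──────────────────────┨        
    ┏━━━━━━━┃       ░░░░░░░▒▒▒▒▒▒▒▓┃━━┓     
    ┃ Drawin┃       ░░░░░░░▒▒▒▒▒▒▒▓┃  ┃     
    ┠───────┃       ░░░░░░░▒▒▒▒▒▒▒▓┃──┨     
    ┃+      ┃       ░░░░░░░▒▒▒▒▒▒▒▓┃  ┃     
    ┃       ┃       ░░░░░░░▒▒▒▒▒▒▒▓┃  ┃     
    ┃       ┃       ░░░░░░░▒▒▒▒▒▒▒▓┃  ┃     
    ┃┏━━━━━━━━━━━━━━━━━━━━━━━━━━━━━━┓ ┃     
    ┃┃ ImageViewer                  ┃ ┃     
    ┃┠──────────────────────────────┨ ┃     
    ┃┃ █ █     █     █         █   █┃ ┃     
    ┃┃ █ █ ███ █ █ ███ ███ ███ █ █ █┃ ┃     
    ┃┃ █     █   █   █   █   █ █ █ █┃ ┃     
    ┗┃ ███████████ █ ███ ███ █ █ █ █┃━┛     
     ┃       █   █ █     █   █ █ █ █┃       
     ┃██████ █ █ ███ █████ ███ █ ███┃       
     ┗━━━━━━━━━━━━━━━━━━━━━━━━━━━━━━┛       
                                            
                                            


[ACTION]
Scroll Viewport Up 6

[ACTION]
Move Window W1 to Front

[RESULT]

            ┏━━━━━━━━━━━━━━━━━━━━━━┓        
            ┃ ImageViewer          ┃        
            ┠──────────────────────┨        
    ┏━━━━━━━┃       ░░░░░░░▒▒▒▒▒▒▒▓┃━━┓     
    ┃ Drawin┃       ░░░░░░░▒▒▒▒▒▒▒▓┃  ┃     
    ┠───────┃       ░░░░░░░▒▒▒▒▒▒▒▓┃──┨     
    ┃+      ┃       ░░░░░░░▒▒▒▒▒▒▒▓┃  ┃     
    ┃       ┃       ░░░░░░░▒▒▒▒▒▒▒▓┃  ┃     
    ┃       ┃       ░░░░░░░▒▒▒▒▒▒▒▓┃  ┃     
    ┃┏━━━━━━┃       ░░░░░░░▒▒▒▒▒▒▒▓┃┓ ┃     
    ┃┃ Image┃       ░░░░░░░▒▒▒▒▒▒▒▓┃┃ ┃     
    ┃┠──────┃       ░░░░░░░▒▒▒▒▒▒▒▓┃┨ ┃     
    ┃┃ █ █  ┃       ░░░░░░░▒▒▒▒▒▒▒▓┃┃ ┃     
    ┃┃ █ █ █┃       ░░░░░░░▒▒▒▒▒▒▒▓┃┃ ┃     
    ┃┃ █    ┃       ░░░░░░░▒▒▒▒▒▒▒▓┃┃ ┃     
    ┗┃ █████┃       ░░░░░░░▒▒▒▒▒▒▒▓┃┃━┛     
     ┃      ┃       ░░░░░░░▒▒▒▒▒▒▒▓┃┃       
     ┃██████┃       ░░░░░░░▒▒▒▒▒▒▒▓┃┃       
     ┗━━━━━━┗━━━━━━━━━━━━━━━━━━━━━━┛┛       
                                            
                                            


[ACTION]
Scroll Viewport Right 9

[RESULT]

        ┏━━━━━━━━━━━━━━━━━━━━━━┓            
        ┃ ImageViewer          ┃            
        ┠──────────────────────┨            
┏━━━━━━━┃       ░░░░░░░▒▒▒▒▒▒▒▓┃━━┓         
┃ Drawin┃       ░░░░░░░▒▒▒▒▒▒▒▓┃  ┃         
┠───────┃       ░░░░░░░▒▒▒▒▒▒▒▓┃──┨         
┃+      ┃       ░░░░░░░▒▒▒▒▒▒▒▓┃  ┃         
┃       ┃       ░░░░░░░▒▒▒▒▒▒▒▓┃  ┃         
┃       ┃       ░░░░░░░▒▒▒▒▒▒▒▓┃  ┃         
┃┏━━━━━━┃       ░░░░░░░▒▒▒▒▒▒▒▓┃┓ ┃         
┃┃ Image┃       ░░░░░░░▒▒▒▒▒▒▒▓┃┃ ┃         
┃┠──────┃       ░░░░░░░▒▒▒▒▒▒▒▓┃┨ ┃         
┃┃ █ █  ┃       ░░░░░░░▒▒▒▒▒▒▒▓┃┃ ┃         
┃┃ █ █ █┃       ░░░░░░░▒▒▒▒▒▒▒▓┃┃ ┃         
┃┃ █    ┃       ░░░░░░░▒▒▒▒▒▒▒▓┃┃ ┃         
┗┃ █████┃       ░░░░░░░▒▒▒▒▒▒▒▓┃┃━┛         
 ┃      ┃       ░░░░░░░▒▒▒▒▒▒▒▓┃┃           
 ┃██████┃       ░░░░░░░▒▒▒▒▒▒▒▓┃┃           
 ┗━━━━━━┗━━━━━━━━━━━━━━━━━━━━━━┛┛           
                                            
                                            


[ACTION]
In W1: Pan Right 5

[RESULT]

        ┏━━━━━━━━━━━━━━━━━━━━━━┓            
        ┃ ImageViewer          ┃            
        ┠──────────────────────┨            
┏━━━━━━━┃  ░░░░░░░▒▒▒▒▒▒▒▓▓▓▓▓▓┃━━┓         
┃ Drawin┃  ░░░░░░░▒▒▒▒▒▒▒▓▓▓▓▓▓┃  ┃         
┠───────┃  ░░░░░░░▒▒▒▒▒▒▒▓▓▓▓▓▓┃──┨         
┃+      ┃  ░░░░░░░▒▒▒▒▒▒▒▓▓▓▓▓▓┃  ┃         
┃       ┃  ░░░░░░░▒▒▒▒▒▒▒▓▓▓▓▓▓┃  ┃         
┃       ┃  ░░░░░░░▒▒▒▒▒▒▒▓▓▓▓▓▓┃  ┃         
┃┏━━━━━━┃  ░░░░░░░▒▒▒▒▒▒▒▓▓▓▓▓▓┃┓ ┃         
┃┃ Image┃  ░░░░░░░▒▒▒▒▒▒▒▓▓▓▓▓▓┃┃ ┃         
┃┠──────┃  ░░░░░░░▒▒▒▒▒▒▒▓▓▓▓▓▓┃┨ ┃         
┃┃ █ █  ┃  ░░░░░░░▒▒▒▒▒▒▒▓▓▓▓▓▓┃┃ ┃         
┃┃ █ █ █┃  ░░░░░░░▒▒▒▒▒▒▒▓▓▓▓▓▓┃┃ ┃         
┃┃ █    ┃  ░░░░░░░▒▒▒▒▒▒▒▓▓▓▓▓▓┃┃ ┃         
┗┃ █████┃  ░░░░░░░▒▒▒▒▒▒▒▓▓▓▓▓▓┃┃━┛         
 ┃      ┃  ░░░░░░░▒▒▒▒▒▒▒▓▓▓▓▓▓┃┃           
 ┃██████┃  ░░░░░░░▒▒▒▒▒▒▒▓▓▓▓▓▓┃┃           
 ┗━━━━━━┗━━━━━━━━━━━━━━━━━━━━━━┛┛           
                                            
                                            


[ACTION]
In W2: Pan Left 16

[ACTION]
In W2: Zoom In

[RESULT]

        ┏━━━━━━━━━━━━━━━━━━━━━━┓            
        ┃ ImageViewer          ┃            
        ┠──────────────────────┨            
┏━━━━━━━┃  ░░░░░░░▒▒▒▒▒▒▒▓▓▓▓▓▓┃━━┓         
┃ Drawin┃  ░░░░░░░▒▒▒▒▒▒▒▓▓▓▓▓▓┃  ┃         
┠───────┃  ░░░░░░░▒▒▒▒▒▒▒▓▓▓▓▓▓┃──┨         
┃+      ┃  ░░░░░░░▒▒▒▒▒▒▒▓▓▓▓▓▓┃  ┃         
┃       ┃  ░░░░░░░▒▒▒▒▒▒▒▓▓▓▓▓▓┃  ┃         
┃       ┃  ░░░░░░░▒▒▒▒▒▒▒▓▓▓▓▓▓┃  ┃         
┃┏━━━━━━┃  ░░░░░░░▒▒▒▒▒▒▒▓▓▓▓▓▓┃┓ ┃         
┃┃ Image┃  ░░░░░░░▒▒▒▒▒▒▒▓▓▓▓▓▓┃┃ ┃         
┃┠──────┃  ░░░░░░░▒▒▒▒▒▒▒▓▓▓▓▓▓┃┨ ┃         
┃┃  ██  ┃  ░░░░░░░▒▒▒▒▒▒▒▓▓▓▓▓▓┃┃ ┃         
┃┃  ██  ┃  ░░░░░░░▒▒▒▒▒▒▒▓▓▓▓▓▓┃┃ ┃         
┃┃  ██  ┃  ░░░░░░░▒▒▒▒▒▒▒▓▓▓▓▓▓┃┃ ┃         
┗┃  ██  ┃  ░░░░░░░▒▒▒▒▒▒▒▓▓▓▓▓▓┃┃━┛         
 ┃  ██  ┃  ░░░░░░░▒▒▒▒▒▒▒▓▓▓▓▓▓┃┃           
 ┃  ██  ┃  ░░░░░░░▒▒▒▒▒▒▒▓▓▓▓▓▓┃┃           
 ┗━━━━━━┗━━━━━━━━━━━━━━━━━━━━━━┛┛           
                                            
                                            


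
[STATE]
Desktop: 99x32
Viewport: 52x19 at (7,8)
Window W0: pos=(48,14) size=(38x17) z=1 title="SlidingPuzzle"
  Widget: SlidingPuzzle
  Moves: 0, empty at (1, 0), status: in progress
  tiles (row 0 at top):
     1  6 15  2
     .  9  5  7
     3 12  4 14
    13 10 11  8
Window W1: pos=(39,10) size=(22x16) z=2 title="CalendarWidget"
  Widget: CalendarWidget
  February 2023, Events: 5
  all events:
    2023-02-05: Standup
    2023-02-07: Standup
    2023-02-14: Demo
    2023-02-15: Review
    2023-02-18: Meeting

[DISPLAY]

                                                    
                                                    
                                ┏━━━━━━━━━━━━━━━━━━━
                                ┃ CalendarWidget    
                                ┠───────────────────
                                ┃   February 2023   
                                ┃Mo Tu We Th Fr Sa S
                                ┃       1  2  3  4  
                                ┃ 6  7*  8  9 10 11 
                                ┃13 14* 15* 16 17 18
                                ┃20 21 22 23 24 25 2
                                ┃27 28              
                                ┃                   
                                ┃                   
                                ┃                   
                                ┃                   
                                ┃                   
                                ┗━━━━━━━━━━━━━━━━━━━
                                         ┃Moves: 0  


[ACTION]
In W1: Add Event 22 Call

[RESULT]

                                                    
                                                    
                                ┏━━━━━━━━━━━━━━━━━━━
                                ┃ CalendarWidget    
                                ┠───────────────────
                                ┃   February 2023   
                                ┃Mo Tu We Th Fr Sa S
                                ┃       1  2  3  4  
                                ┃ 6  7*  8  9 10 11 
                                ┃13 14* 15* 16 17 18
                                ┃20 21 22* 23 24 25 
                                ┃27 28              
                                ┃                   
                                ┃                   
                                ┃                   
                                ┃                   
                                ┃                   
                                ┗━━━━━━━━━━━━━━━━━━━
                                         ┃Moves: 0  


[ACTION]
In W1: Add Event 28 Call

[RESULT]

                                                    
                                                    
                                ┏━━━━━━━━━━━━━━━━━━━
                                ┃ CalendarWidget    
                                ┠───────────────────
                                ┃   February 2023   
                                ┃Mo Tu We Th Fr Sa S
                                ┃       1  2  3  4  
                                ┃ 6  7*  8  9 10 11 
                                ┃13 14* 15* 16 17 18
                                ┃20 21 22* 23 24 25 
                                ┃27 28*             
                                ┃                   
                                ┃                   
                                ┃                   
                                ┃                   
                                ┃                   
                                ┗━━━━━━━━━━━━━━━━━━━
                                         ┃Moves: 0  


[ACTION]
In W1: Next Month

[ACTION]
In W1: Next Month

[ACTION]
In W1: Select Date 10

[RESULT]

                                                    
                                                    
                                ┏━━━━━━━━━━━━━━━━━━━
                                ┃ CalendarWidget    
                                ┠───────────────────
                                ┃     April 2023    
                                ┃Mo Tu We Th Fr Sa S
                                ┃                1  
                                ┃ 3  4  5  6  7  8  
                                ┃[10] 11 12 13 14 15
                                ┃17 18 19 20 21 22 2
                                ┃24 25 26 27 28 29 3
                                ┃                   
                                ┃                   
                                ┃                   
                                ┃                   
                                ┃                   
                                ┗━━━━━━━━━━━━━━━━━━━
                                         ┃Moves: 0  


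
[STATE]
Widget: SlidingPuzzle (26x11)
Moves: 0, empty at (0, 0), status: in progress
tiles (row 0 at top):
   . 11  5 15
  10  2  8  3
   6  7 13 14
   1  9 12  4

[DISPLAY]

┌────┬────┬────┬────┐     
│    │ 11 │  5 │ 15 │     
├────┼────┼────┼────┤     
│ 10 │  2 │  8 │  3 │     
├────┼────┼────┼────┤     
│  6 │  7 │ 13 │ 14 │     
├────┼────┼────┼────┤     
│  1 │  9 │ 12 │  4 │     
└────┴────┴────┴────┘     
Moves: 0                  
                          


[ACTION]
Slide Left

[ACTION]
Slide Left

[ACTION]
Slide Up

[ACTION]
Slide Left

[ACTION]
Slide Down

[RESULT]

┌────┬────┬────┬────┐     
│ 11 │  5 │  8 │    │     
├────┼────┼────┼────┤     
│ 10 │  2 │  3 │ 15 │     
├────┼────┼────┼────┤     
│  6 │  7 │ 13 │ 14 │     
├────┼────┼────┼────┤     
│  1 │  9 │ 12 │  4 │     
└────┴────┴────┴────┘     
Moves: 5                  
                          


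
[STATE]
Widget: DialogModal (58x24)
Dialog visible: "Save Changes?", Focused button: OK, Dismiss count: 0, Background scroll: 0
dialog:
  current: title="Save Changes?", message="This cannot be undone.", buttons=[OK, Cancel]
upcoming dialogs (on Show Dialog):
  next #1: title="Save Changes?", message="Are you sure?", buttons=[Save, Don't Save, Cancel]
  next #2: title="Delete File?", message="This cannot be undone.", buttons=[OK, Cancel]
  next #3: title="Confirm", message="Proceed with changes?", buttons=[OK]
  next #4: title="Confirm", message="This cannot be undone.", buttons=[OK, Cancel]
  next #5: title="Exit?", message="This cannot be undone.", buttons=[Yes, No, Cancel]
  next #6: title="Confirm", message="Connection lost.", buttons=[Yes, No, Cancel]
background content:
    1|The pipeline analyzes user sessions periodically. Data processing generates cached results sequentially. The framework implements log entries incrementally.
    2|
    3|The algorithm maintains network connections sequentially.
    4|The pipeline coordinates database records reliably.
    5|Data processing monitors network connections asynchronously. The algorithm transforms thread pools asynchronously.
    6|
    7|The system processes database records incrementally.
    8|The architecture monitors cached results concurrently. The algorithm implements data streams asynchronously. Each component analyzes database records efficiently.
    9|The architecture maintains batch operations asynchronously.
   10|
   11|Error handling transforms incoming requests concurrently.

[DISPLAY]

The pipeline analyzes user sessions periodically. Data pro
                                                          
The algorithm maintains network connections sequentially. 
The pipeline coordinates database records reliably.       
Data processing monitors network connections asynchronousl
                                                          
The system processes database records incrementally.      
The architecture monitors cached results concurrently. The
The architecture maintains batch operations asynchronously
                ┌────────────────────────┐                
Error handling t│     Save Changes?      │s concurrently. 
                │ This cannot be undone. │                
                │     [OK]  Cancel       │                
                └────────────────────────┘                
                                                          
                                                          
                                                          
                                                          
                                                          
                                                          
                                                          
                                                          
                                                          
                                                          


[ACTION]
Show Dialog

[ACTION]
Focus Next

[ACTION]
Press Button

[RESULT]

The pipeline analyzes user sessions periodically. Data pro
                                                          
The algorithm maintains network connections sequentially. 
The pipeline coordinates database records reliably.       
Data processing monitors network connections asynchronousl
                                                          
The system processes database records incrementally.      
The architecture monitors cached results concurrently. The
The architecture maintains batch operations asynchronously
                                                          
Error handling transforms incoming requests concurrently. 
                                                          
                                                          
                                                          
                                                          
                                                          
                                                          
                                                          
                                                          
                                                          
                                                          
                                                          
                                                          
                                                          


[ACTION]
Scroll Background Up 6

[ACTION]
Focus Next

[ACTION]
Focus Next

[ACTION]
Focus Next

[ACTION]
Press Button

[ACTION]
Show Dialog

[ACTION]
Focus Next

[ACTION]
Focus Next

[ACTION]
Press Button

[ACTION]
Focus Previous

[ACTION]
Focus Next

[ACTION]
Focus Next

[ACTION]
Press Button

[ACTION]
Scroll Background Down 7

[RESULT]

The architecture monitors cached results concurrently. The
The architecture maintains batch operations asynchronously
                                                          
Error handling transforms incoming requests concurrently. 
                                                          
                                                          
                                                          
                                                          
                                                          
                                                          
                                                          
                                                          
                                                          
                                                          
                                                          
                                                          
                                                          
                                                          
                                                          
                                                          
                                                          
                                                          
                                                          
                                                          


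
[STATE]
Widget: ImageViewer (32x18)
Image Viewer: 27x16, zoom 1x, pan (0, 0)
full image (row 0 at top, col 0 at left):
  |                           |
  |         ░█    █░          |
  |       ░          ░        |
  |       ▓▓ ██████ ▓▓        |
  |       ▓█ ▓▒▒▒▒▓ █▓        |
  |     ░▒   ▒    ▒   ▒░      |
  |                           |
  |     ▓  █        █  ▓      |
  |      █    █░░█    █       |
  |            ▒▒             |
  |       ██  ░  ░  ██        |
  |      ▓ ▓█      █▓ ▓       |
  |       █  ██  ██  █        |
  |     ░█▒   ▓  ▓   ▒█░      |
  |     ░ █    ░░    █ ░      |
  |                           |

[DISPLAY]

                                
         ░█    █░               
       ░          ░             
       ▓▓ ██████ ▓▓             
       ▓█ ▓▒▒▒▒▓ █▓             
     ░▒   ▒    ▒   ▒░           
                                
     ▓  █        █  ▓           
      █    █░░█    █            
            ▒▒                  
       ██  ░  ░  ██             
      ▓ ▓█      █▓ ▓            
       █  ██  ██  █             
     ░█▒   ▓  ▓   ▒█░           
     ░ █    ░░    █ ░           
                                
                                
                                


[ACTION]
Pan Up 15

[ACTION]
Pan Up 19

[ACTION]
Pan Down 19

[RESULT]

                                
                                
                                
                                
                                
                                
                                
                                
                                
                                
                                
                                
                                
                                
                                
                                
                                
                                


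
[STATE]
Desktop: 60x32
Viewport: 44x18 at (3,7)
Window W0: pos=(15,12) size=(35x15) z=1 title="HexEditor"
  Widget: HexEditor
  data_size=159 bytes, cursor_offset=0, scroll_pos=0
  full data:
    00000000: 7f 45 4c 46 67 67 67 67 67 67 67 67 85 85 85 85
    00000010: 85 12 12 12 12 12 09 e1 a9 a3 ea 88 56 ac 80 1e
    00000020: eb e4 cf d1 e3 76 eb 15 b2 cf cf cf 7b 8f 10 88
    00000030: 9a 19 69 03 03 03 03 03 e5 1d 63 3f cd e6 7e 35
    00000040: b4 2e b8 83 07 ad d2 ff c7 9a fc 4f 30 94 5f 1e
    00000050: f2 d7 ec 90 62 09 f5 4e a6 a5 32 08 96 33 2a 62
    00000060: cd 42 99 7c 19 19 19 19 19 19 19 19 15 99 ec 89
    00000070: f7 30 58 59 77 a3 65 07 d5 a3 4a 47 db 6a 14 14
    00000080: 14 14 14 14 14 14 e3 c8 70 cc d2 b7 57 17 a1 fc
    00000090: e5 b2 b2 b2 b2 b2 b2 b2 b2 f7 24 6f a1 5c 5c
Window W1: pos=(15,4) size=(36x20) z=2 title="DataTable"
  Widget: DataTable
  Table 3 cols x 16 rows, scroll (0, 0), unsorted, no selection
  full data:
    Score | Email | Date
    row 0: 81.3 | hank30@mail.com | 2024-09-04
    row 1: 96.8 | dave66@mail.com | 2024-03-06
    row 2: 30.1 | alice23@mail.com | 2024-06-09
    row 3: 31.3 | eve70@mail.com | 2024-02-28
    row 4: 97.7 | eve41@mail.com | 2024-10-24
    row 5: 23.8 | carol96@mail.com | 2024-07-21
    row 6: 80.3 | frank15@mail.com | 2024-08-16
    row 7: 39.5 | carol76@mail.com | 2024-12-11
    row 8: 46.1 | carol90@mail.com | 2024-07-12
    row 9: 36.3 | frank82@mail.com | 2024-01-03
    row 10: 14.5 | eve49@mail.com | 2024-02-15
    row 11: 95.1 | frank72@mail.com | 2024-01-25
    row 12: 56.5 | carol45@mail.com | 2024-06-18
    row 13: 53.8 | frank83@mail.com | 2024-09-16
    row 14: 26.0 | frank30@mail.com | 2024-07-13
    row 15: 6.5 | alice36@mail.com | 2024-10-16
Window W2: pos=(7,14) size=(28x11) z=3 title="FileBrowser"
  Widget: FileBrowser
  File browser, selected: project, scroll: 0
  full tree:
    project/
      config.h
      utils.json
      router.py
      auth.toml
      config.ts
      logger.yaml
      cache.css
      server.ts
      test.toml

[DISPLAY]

            ┃Score│Email           │Date    
            ┃─────┼────────────────┼────────
            ┃81.3 │hank30@mail.com │2024-09-
            ┃96.8 │dave66@mail.com │2024-03-
            ┃30.1 │alice23@mail.com│2024-06-
            ┃31.3 │eve70@mail.com  │2024-02-
            ┃97.7 │eve41@mail.com  │2024-10-
    ┏━━━━━━━━━━━━━━━━━━━━━━━━━━┓com│2024-07-
    ┃ FileBrowser              ┃com│2024-08-
    ┠──────────────────────────┨com│2024-12-
    ┃> [-] project/            ┃com│2024-07-
    ┃    config.h              ┃com│2024-01-
    ┃    utils.json            ┃m  │2024-02-
    ┃    router.py             ┃com│2024-01-
    ┃    auth.toml             ┃com│2024-06-
    ┃    config.ts             ┃com│2024-09-
    ┃    logger.yaml           ┃━━━━━━━━━━━━
    ┗━━━━━━━━━━━━━━━━━━━━━━━━━━┛b2 b2 b2 b2 


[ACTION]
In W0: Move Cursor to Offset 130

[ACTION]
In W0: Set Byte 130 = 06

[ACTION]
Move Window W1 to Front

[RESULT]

            ┃Score│Email           │Date    
            ┃─────┼────────────────┼────────
            ┃81.3 │hank30@mail.com │2024-09-
            ┃96.8 │dave66@mail.com │2024-03-
            ┃30.1 │alice23@mail.com│2024-06-
            ┃31.3 │eve70@mail.com  │2024-02-
            ┃97.7 │eve41@mail.com  │2024-10-
    ┏━━━━━━━┃23.8 │carol96@mail.com│2024-07-
    ┃ FileBr┃80.3 │frank15@mail.com│2024-08-
    ┠───────┃39.5 │carol76@mail.com│2024-12-
    ┃> [-] p┃46.1 │carol90@mail.com│2024-07-
    ┃    con┃36.3 │frank82@mail.com│2024-01-
    ┃    uti┃14.5 │eve49@mail.com  │2024-02-
    ┃    rou┃95.1 │frank72@mail.com│2024-01-
    ┃    aut┃56.5 │carol45@mail.com│2024-06-
    ┃    con┃53.8 │frank83@mail.com│2024-09-
    ┃    log┗━━━━━━━━━━━━━━━━━━━━━━━━━━━━━━━
    ┗━━━━━━━━━━━━━━━━━━━━━━━━━━┛b2 b2 b2 b2 


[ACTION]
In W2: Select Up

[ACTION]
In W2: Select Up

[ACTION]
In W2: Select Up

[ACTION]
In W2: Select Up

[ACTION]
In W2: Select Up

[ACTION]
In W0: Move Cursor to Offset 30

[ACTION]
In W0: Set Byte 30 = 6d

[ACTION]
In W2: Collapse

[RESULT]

            ┃Score│Email           │Date    
            ┃─────┼────────────────┼────────
            ┃81.3 │hank30@mail.com │2024-09-
            ┃96.8 │dave66@mail.com │2024-03-
            ┃30.1 │alice23@mail.com│2024-06-
            ┃31.3 │eve70@mail.com  │2024-02-
            ┃97.7 │eve41@mail.com  │2024-10-
    ┏━━━━━━━┃23.8 │carol96@mail.com│2024-07-
    ┃ FileBr┃80.3 │frank15@mail.com│2024-08-
    ┠───────┃39.5 │carol76@mail.com│2024-12-
    ┃> [+] p┃46.1 │carol90@mail.com│2024-07-
    ┃       ┃36.3 │frank82@mail.com│2024-01-
    ┃       ┃14.5 │eve49@mail.com  │2024-02-
    ┃       ┃95.1 │frank72@mail.com│2024-01-
    ┃       ┃56.5 │carol45@mail.com│2024-06-
    ┃       ┃53.8 │frank83@mail.com│2024-09-
    ┃       ┗━━━━━━━━━━━━━━━━━━━━━━━━━━━━━━━
    ┗━━━━━━━━━━━━━━━━━━━━━━━━━━┛b2 b2 b2 b2 
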